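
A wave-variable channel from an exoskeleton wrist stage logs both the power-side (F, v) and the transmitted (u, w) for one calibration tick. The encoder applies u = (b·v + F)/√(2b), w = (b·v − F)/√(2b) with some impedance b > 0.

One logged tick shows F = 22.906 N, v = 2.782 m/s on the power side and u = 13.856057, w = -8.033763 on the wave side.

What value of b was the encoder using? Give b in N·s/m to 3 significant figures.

u + w = 5.822294;  u + w = √(2b)·v, so √(2b) = 5.822294/2.782 = 2.092845.
b = (√(2b))²/2 = 4.379999/2 = 2.190000.
(Check via u − w = 2F/√(2b): u − w = 21.889820, 2F/√(2b) = 21.889823.)

b = 2.19 N·s/m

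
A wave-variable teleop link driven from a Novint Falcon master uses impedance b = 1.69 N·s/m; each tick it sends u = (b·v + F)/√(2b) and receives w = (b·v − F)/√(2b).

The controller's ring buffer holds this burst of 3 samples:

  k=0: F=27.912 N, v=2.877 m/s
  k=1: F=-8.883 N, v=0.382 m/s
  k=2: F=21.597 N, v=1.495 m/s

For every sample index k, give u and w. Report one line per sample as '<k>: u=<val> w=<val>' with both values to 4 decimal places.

k=0: b·v=1.69×2.877=4.8621; √(2b)=1.8385; u=(4.8621+27.912)/1.8385=17.8268, w=(4.8621−27.912)/1.8385=-12.5375
k=1: b·v=1.69×0.382=0.6456; √(2b)=1.8385; u=(0.6456+(-8.883))/1.8385=-4.4806, w=(0.6456−(-8.883))/1.8385=5.1829
k=2: b·v=1.69×1.495=2.5266; √(2b)=1.8385; u=(2.5266+21.597)/1.8385=13.1215, w=(2.5266−21.597)/1.8385=-10.3730

0: u=17.8268 w=-12.5375
1: u=-4.4806 w=5.1829
2: u=13.1215 w=-10.3730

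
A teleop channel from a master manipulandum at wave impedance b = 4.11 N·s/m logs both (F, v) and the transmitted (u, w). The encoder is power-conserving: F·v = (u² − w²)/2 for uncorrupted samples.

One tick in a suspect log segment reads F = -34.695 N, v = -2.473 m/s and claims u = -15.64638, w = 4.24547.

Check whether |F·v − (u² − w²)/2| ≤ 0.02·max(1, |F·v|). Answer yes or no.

F·v = (-34.695)×(-2.473) = 85.80074 W.
(u² − w²)/2 = (244.80921 − 18.02402)/2 = 113.39260 W.
|Δ| = 27.59186;  2% of max(1, |F·v|) = 1.71601.

no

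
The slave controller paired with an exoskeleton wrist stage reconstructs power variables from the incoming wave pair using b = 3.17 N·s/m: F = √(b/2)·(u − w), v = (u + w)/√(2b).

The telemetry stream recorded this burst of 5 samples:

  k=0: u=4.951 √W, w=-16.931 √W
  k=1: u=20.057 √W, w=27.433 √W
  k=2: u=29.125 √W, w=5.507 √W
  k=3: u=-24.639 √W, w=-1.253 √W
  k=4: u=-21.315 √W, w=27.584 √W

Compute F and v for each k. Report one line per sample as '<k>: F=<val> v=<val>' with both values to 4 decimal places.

0: F=27.5487 v=-4.7579
1: F=-9.2861 v=18.8607
2: F=29.7343 v=13.7541
3: F=-29.4422 v=-10.2830
4: F=-61.5623 v=2.4897

k=0: u−w=21.8820, u+w=-11.9800; √(b/2)=1.2590, √(2b)=2.5179; F=1.2590×21.882=27.5487, v=-11.9800/2.5179=-4.7579
k=1: u−w=-7.3760, u+w=47.4900; √(b/2)=1.2590, √(2b)=2.5179; F=1.2590×(-7.376)=-9.2861, v=47.4900/2.5179=18.8607
k=2: u−w=23.6180, u+w=34.6320; √(b/2)=1.2590, √(2b)=2.5179; F=1.2590×23.618=29.7343, v=34.6320/2.5179=13.7541
k=3: u−w=-23.3860, u+w=-25.8920; √(b/2)=1.2590, √(2b)=2.5179; F=1.2590×(-23.386)=-29.4422, v=-25.8920/2.5179=-10.2830
k=4: u−w=-48.8990, u+w=6.2690; √(b/2)=1.2590, √(2b)=2.5179; F=1.2590×(-48.899)=-61.5623, v=6.2690/2.5179=2.4897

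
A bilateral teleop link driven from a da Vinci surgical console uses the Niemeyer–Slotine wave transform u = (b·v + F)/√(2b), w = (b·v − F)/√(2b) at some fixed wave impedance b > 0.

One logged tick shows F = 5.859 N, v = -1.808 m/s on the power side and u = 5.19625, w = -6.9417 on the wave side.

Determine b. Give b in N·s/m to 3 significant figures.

b = 0.466 N·s/m

u + w = -1.74545;  u + w = √(2b)·v, so √(2b) = -1.74545/(-1.808) = 0.96540.
b = (√(2b))²/2 = 0.93200/2 = 0.46600.
(Check via u − w = 2F/√(2b): u − w = 12.13795, 2F/√(2b) = 12.13793.)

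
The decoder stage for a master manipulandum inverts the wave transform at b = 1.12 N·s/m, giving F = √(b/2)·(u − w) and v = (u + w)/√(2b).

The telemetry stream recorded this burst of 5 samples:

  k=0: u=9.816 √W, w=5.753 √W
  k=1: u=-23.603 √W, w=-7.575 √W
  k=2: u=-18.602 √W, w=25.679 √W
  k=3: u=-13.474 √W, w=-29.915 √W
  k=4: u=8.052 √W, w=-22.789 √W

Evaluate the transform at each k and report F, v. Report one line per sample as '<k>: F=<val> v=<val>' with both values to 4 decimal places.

0: F=3.0405 v=10.4025
1: F=-11.9943 v=-20.8317
2: F=-33.1369 v=4.7285
3: F=12.3033 v=-28.9905
4: F=23.0793 v=-9.8466

k=0: u−w=4.0630, u+w=15.5690; √(b/2)=0.7483, √(2b)=1.4967; F=0.7483×4.063=3.0405, v=15.5690/1.4967=10.4025
k=1: u−w=-16.0280, u+w=-31.1780; √(b/2)=0.7483, √(2b)=1.4967; F=0.7483×(-16.028)=-11.9943, v=-31.1780/1.4967=-20.8317
k=2: u−w=-44.2810, u+w=7.0770; √(b/2)=0.7483, √(2b)=1.4967; F=0.7483×(-44.281)=-33.1369, v=7.0770/1.4967=4.7285
k=3: u−w=16.4410, u+w=-43.3890; √(b/2)=0.7483, √(2b)=1.4967; F=0.7483×16.441=12.3033, v=-43.3890/1.4967=-28.9905
k=4: u−w=30.8410, u+w=-14.7370; √(b/2)=0.7483, √(2b)=1.4967; F=0.7483×30.841=23.0793, v=-14.7370/1.4967=-9.8466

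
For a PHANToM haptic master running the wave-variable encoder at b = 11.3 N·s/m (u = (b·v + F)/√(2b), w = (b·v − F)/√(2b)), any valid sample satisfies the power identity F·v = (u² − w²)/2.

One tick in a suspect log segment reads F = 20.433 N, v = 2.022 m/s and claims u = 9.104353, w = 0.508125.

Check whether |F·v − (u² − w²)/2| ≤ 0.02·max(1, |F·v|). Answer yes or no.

F·v = 20.433×2.022 = 41.315526 W.
(u² − w²)/2 = (82.889244 − 0.258191)/2 = 41.315526 W.
|Δ| = 0.000000;  2% of max(1, |F·v|) = 0.826311.

yes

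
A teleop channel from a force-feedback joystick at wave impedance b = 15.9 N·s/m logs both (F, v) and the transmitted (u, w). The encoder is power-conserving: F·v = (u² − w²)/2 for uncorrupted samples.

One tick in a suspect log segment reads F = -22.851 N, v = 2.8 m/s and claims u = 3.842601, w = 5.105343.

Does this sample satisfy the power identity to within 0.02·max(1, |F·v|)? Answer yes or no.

no

F·v = (-22.851)×2.8 = -63.982800 W.
(u² − w²)/2 = (14.765582 − 26.064527)/2 = -5.649472 W.
|Δ| = 58.333328;  2% of max(1, |F·v|) = 1.279656.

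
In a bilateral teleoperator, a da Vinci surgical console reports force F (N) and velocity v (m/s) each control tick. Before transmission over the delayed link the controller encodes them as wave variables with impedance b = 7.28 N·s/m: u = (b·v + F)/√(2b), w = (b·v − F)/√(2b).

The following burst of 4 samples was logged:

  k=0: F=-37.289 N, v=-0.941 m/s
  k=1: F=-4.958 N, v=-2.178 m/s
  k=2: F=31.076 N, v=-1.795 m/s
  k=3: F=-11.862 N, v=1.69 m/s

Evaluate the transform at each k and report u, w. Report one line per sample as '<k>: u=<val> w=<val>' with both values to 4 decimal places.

k=0: b·v=7.28×(-0.941)=-6.8505; √(2b)=3.8158; u=(-6.8505+(-37.289))/3.8158=-11.5677, w=(-6.8505−(-37.289))/3.8158=7.9771
k=1: b·v=7.28×(-2.178)=-15.8558; √(2b)=3.8158; u=(-15.8558+(-4.958))/3.8158=-5.4547, w=(-15.8558−(-4.958))/3.8158=-2.8560
k=2: b·v=7.28×(-1.795)=-13.0676; √(2b)=3.8158; u=(-13.0676+31.076)/3.8158=4.7195, w=(-13.0676−31.076)/3.8158=-11.5688
k=3: b·v=7.28×1.69=12.3032; √(2b)=3.8158; u=(12.3032+(-11.862))/3.8158=0.1156, w=(12.3032−(-11.862))/3.8158=6.3330

0: u=-11.5677 w=7.9771
1: u=-5.4547 w=-2.8560
2: u=4.7195 w=-11.5688
3: u=0.1156 w=6.3330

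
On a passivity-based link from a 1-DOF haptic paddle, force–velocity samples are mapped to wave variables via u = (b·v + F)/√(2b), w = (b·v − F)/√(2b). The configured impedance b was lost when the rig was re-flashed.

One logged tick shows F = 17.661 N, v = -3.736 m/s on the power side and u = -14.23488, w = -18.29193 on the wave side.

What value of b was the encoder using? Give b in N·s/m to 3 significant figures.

b = 37.9 N·s/m

u + w = -32.5268;  u + w = √(2b)·v, so √(2b) = -32.5268/(-3.736) = 8.7063.
b = (√(2b))²/2 = 75.8000/2 = 37.9000.
(Check via u − w = 2F/√(2b): u − w = 4.0571, 2F/√(2b) = 4.0571.)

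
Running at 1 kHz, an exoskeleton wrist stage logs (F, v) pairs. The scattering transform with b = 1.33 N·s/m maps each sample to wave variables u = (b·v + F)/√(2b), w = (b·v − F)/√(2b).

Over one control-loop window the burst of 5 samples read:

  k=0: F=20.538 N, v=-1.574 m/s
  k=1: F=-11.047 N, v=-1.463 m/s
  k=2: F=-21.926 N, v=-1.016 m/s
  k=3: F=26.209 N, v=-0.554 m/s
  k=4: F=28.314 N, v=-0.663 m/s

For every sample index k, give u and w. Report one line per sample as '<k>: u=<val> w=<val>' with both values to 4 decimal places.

0: u=11.3091 w=-13.8762
1: u=-7.9664 w=5.5803
2: u=-14.2722 w=12.6152
3: u=15.6180 w=-16.5215
4: u=16.8198 w=-17.9011

k=0: b·v=1.33×(-1.574)=-2.0934; √(2b)=1.6310; u=(-2.0934+20.538)/1.6310=11.3091, w=(-2.0934−20.538)/1.6310=-13.8762
k=1: b·v=1.33×(-1.463)=-1.9458; √(2b)=1.6310; u=(-1.9458+(-11.047))/1.6310=-7.9664, w=(-1.9458−(-11.047))/1.6310=5.5803
k=2: b·v=1.33×(-1.016)=-1.3513; √(2b)=1.6310; u=(-1.3513+(-21.926))/1.6310=-14.2722, w=(-1.3513−(-21.926))/1.6310=12.6152
k=3: b·v=1.33×(-0.554)=-0.7368; √(2b)=1.6310; u=(-0.7368+26.209)/1.6310=15.6180, w=(-0.7368−26.209)/1.6310=-16.5215
k=4: b·v=1.33×(-0.663)=-0.8818; √(2b)=1.6310; u=(-0.8818+28.314)/1.6310=16.8198, w=(-0.8818−28.314)/1.6310=-17.9011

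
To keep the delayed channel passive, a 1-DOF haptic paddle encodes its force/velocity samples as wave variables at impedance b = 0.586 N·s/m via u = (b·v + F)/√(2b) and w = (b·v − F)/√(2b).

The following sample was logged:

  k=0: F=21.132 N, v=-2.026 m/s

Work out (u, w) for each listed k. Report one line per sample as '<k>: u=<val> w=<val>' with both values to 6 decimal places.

k=0: b·v=0.586×(-2.026)=-1.187236; √(2b)=1.082589; u=(-1.187236+21.132)/1.082589=18.423201, w=(-1.187236−21.132)/1.082589=-20.616528

0: u=18.423201 w=-20.616528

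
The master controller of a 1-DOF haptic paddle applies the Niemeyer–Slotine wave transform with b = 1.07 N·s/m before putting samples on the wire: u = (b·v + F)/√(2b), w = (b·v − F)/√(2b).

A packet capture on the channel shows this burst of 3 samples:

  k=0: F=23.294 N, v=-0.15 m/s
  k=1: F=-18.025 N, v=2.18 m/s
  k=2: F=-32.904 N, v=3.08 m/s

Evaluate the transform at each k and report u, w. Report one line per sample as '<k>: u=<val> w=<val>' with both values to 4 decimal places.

k=0: b·v=1.07×(-0.15)=-0.1605; √(2b)=1.4629; u=(-0.1605+23.294)/1.4629=15.8137, w=(-0.1605−23.294)/1.4629=-16.0332
k=1: b·v=1.07×2.18=2.3326; √(2b)=1.4629; u=(2.3326+(-18.025))/1.4629=-10.7271, w=(2.3326−(-18.025))/1.4629=13.9162
k=2: b·v=1.07×3.08=3.2956; √(2b)=1.4629; u=(3.2956+(-32.904))/1.4629=-20.2399, w=(3.2956−(-32.904))/1.4629=24.7455

0: u=15.8137 w=-16.0332
1: u=-10.7271 w=13.9162
2: u=-20.2399 w=24.7455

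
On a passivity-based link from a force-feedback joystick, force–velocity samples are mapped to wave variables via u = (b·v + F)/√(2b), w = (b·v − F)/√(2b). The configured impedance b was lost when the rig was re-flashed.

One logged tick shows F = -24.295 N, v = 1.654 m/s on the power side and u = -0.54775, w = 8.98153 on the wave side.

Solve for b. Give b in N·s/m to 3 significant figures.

u + w = 8.43378;  u + w = √(2b)·v, so √(2b) = 8.43378/1.654 = 5.09902.
b = (√(2b))²/2 = 26.00001/2 = 13.00001.
(Check via u − w = 2F/√(2b): u − w = -9.52928, 2F/√(2b) = -9.52928.)

b = 13 N·s/m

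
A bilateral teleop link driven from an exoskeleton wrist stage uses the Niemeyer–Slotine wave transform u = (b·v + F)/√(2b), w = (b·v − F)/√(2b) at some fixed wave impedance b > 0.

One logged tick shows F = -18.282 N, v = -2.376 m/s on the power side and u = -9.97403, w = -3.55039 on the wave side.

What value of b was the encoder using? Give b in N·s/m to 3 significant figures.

u + w = -13.52442;  u + w = √(2b)·v, so √(2b) = -13.52442/(-2.376) = 5.69210.
b = (√(2b))²/2 = 32.39996/2 = 16.19998.
(Check via u − w = 2F/√(2b): u − w = -6.42364, 2F/√(2b) = -6.42364.)

b = 16.2 N·s/m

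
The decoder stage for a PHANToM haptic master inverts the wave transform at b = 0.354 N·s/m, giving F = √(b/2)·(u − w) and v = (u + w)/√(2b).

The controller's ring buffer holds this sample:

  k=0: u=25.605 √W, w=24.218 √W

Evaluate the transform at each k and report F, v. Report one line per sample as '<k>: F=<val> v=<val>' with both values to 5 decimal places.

k=0: u−w=1.38700, u+w=49.82300; √(b/2)=0.42071, √(2b)=0.84143; F=0.42071×1.387=0.58353, v=49.82300/0.84143=59.21248

0: F=0.58353 v=59.21248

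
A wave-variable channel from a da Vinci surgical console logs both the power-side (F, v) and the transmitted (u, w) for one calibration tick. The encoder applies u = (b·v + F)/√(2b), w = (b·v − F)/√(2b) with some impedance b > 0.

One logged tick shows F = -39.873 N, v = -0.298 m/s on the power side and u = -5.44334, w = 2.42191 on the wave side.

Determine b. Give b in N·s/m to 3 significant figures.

u + w = -3.02143;  u + w = √(2b)·v, so √(2b) = -3.02143/(-0.298) = 10.13903.
b = (√(2b))²/2 = 102.79987/2 = 51.39993.
(Check via u − w = 2F/√(2b): u − w = -7.86525, 2F/√(2b) = -7.86525.)

b = 51.4 N·s/m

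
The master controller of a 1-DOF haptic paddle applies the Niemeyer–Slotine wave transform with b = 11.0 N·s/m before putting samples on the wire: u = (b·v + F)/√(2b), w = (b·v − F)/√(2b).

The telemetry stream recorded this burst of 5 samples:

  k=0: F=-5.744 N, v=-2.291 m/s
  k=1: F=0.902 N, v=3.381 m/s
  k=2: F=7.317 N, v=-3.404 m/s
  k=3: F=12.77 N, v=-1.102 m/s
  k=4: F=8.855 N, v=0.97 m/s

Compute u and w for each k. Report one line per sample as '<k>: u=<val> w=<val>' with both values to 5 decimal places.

0: u=-6.59750 w=-4.14825
1: u=8.12145 w=7.73684
2: u=-6.42310 w=-9.54308
3: u=0.13815 w=-5.30699
4: u=4.16274 w=0.38696

k=0: b·v=11.0×(-2.291)=-25.20100; √(2b)=4.69042; u=(-25.20100+(-5.744))/4.69042=-6.59750, w=(-25.20100−(-5.744))/4.69042=-4.14825
k=1: b·v=11.0×3.381=37.19100; √(2b)=4.69042; u=(37.19100+0.902)/4.69042=8.12145, w=(37.19100−0.902)/4.69042=7.73684
k=2: b·v=11.0×(-3.404)=-37.44400; √(2b)=4.69042; u=(-37.44400+7.317)/4.69042=-6.42310, w=(-37.44400−7.317)/4.69042=-9.54308
k=3: b·v=11.0×(-1.102)=-12.12200; √(2b)=4.69042; u=(-12.12200+12.77)/4.69042=0.13815, w=(-12.12200−12.77)/4.69042=-5.30699
k=4: b·v=11.0×0.97=10.67000; √(2b)=4.69042; u=(10.67000+8.855)/4.69042=4.16274, w=(10.67000−8.855)/4.69042=0.38696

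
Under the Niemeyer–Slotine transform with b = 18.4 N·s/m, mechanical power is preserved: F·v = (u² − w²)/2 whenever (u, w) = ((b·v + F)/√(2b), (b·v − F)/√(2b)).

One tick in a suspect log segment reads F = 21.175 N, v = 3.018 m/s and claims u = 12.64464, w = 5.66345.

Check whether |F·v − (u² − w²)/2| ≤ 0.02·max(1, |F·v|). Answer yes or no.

F·v = 21.175×3.018 = 63.9061 W.
(u² − w²)/2 = (159.8869 − 32.0747)/2 = 63.9061 W.
|Δ| = 0.0000;  2% of max(1, |F·v|) = 1.2781.

yes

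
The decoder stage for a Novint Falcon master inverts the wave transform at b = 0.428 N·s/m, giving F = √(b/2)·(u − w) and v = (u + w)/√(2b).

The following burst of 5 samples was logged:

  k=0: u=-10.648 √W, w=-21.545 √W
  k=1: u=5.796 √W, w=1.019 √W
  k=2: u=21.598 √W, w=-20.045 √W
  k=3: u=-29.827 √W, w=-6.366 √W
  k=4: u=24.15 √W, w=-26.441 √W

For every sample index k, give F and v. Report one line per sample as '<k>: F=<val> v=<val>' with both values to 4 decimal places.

0: F=5.0410 v=-34.7956
1: F=2.2098 v=7.3660
2: F=19.2641 v=1.6786
3: F=-10.8531 v=-39.1190
4: F=23.4035 v=-2.4762

k=0: u−w=10.8970, u+w=-32.1930; √(b/2)=0.4626, √(2b)=0.9252; F=0.4626×10.897=5.0410, v=-32.1930/0.9252=-34.7956
k=1: u−w=4.7770, u+w=6.8150; √(b/2)=0.4626, √(2b)=0.9252; F=0.4626×4.777=2.2098, v=6.8150/0.9252=7.3660
k=2: u−w=41.6430, u+w=1.5530; √(b/2)=0.4626, √(2b)=0.9252; F=0.4626×41.643=19.2641, v=1.5530/0.9252=1.6786
k=3: u−w=-23.4610, u+w=-36.1930; √(b/2)=0.4626, √(2b)=0.9252; F=0.4626×(-23.461)=-10.8531, v=-36.1930/0.9252=-39.1190
k=4: u−w=50.5910, u+w=-2.2910; √(b/2)=0.4626, √(2b)=0.9252; F=0.4626×50.591=23.4035, v=-2.2910/0.9252=-2.4762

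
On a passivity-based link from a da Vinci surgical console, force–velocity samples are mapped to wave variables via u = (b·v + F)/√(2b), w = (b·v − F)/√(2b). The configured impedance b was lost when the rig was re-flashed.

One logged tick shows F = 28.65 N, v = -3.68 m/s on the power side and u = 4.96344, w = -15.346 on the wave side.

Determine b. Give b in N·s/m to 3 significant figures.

b = 3.98 N·s/m

u + w = -10.3826;  u + w = √(2b)·v, so √(2b) = -10.3826/(-3.68) = 2.8213.
b = (√(2b))²/2 = 7.9600/2 = 3.9800.
(Check via u − w = 2F/√(2b): u − w = 20.3094, 2F/√(2b) = 20.3094.)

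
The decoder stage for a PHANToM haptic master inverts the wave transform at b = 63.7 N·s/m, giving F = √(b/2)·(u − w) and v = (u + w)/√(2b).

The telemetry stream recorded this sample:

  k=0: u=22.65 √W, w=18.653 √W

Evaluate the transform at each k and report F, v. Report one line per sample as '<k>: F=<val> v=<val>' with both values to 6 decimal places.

0: F=22.557391 v=3.659290

k=0: u−w=3.997000, u+w=41.303000; √(b/2)=5.643580, √(2b)=11.287161; F=5.643580×3.997=22.557391, v=41.303000/11.287161=3.659290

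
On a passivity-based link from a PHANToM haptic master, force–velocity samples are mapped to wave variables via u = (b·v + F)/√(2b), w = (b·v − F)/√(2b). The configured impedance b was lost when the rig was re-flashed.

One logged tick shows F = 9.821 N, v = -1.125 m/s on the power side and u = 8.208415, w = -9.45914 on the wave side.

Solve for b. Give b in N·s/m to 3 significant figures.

u + w = -1.250725;  u + w = √(2b)·v, so √(2b) = -1.250725/(-1.125) = 1.111756.
b = (√(2b))²/2 = 1.236000/2 = 0.618000.
(Check via u − w = 2F/√(2b): u − w = 17.667555, 2F/√(2b) = 17.667553.)

b = 0.618 N·s/m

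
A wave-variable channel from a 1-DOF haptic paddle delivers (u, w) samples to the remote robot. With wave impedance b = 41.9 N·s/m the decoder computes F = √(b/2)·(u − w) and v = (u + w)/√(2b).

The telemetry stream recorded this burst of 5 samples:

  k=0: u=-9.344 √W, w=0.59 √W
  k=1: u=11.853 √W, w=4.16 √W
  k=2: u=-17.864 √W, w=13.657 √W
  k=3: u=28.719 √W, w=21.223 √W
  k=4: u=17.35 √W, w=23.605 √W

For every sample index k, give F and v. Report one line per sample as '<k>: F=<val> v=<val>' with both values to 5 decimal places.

k=0: u−w=-9.93400, u+w=-8.75400; √(b/2)=4.57712, √(2b)=9.15423; F=4.57712×(-9.934)=-45.46908, v=-8.75400/9.15423=-0.95628
k=1: u−w=7.69300, u+w=16.01300; √(b/2)=4.57712, √(2b)=9.15423; F=4.57712×7.693=35.21176, v=16.01300/9.15423=1.74925
k=2: u−w=-31.52100, u+w=-4.20700; √(b/2)=4.57712, √(2b)=9.15423; F=4.57712×(-31.521)=-144.27530, v=-4.20700/9.15423=-0.45957
k=3: u−w=7.49600, u+w=49.94200; √(b/2)=4.57712, √(2b)=9.15423; F=4.57712×7.496=34.31007, v=49.94200/9.15423=5.45562
k=4: u−w=-6.25500, u+w=40.95500; √(b/2)=4.57712, √(2b)=9.15423; F=4.57712×(-6.255)=-28.62987, v=40.95500/9.15423=4.47389

0: F=-45.46908 v=-0.95628
1: F=35.21176 v=1.74925
2: F=-144.27530 v=-0.45957
3: F=34.31007 v=5.45562
4: F=-28.62987 v=4.47389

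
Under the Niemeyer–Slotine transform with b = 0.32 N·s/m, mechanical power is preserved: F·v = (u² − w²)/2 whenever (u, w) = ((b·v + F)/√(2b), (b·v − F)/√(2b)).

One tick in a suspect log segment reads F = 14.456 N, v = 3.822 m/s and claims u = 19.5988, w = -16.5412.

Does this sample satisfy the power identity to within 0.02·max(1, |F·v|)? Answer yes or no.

yes

F·v = 14.456×3.822 = 55.25083 W.
(u² − w²)/2 = (384.11296 − 273.61130)/2 = 55.25083 W.
|Δ| = 0.00000;  2% of max(1, |F·v|) = 1.10502.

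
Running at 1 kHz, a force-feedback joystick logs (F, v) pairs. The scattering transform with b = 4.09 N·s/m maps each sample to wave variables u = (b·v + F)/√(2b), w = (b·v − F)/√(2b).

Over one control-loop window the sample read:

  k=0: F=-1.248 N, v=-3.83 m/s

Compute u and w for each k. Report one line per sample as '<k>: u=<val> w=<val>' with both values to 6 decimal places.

k=0: b·v=4.09×(-3.83)=-15.664700; √(2b)=2.860070; u=(-15.664700+(-1.248))/2.860070=-5.913387, w=(-15.664700−(-1.248))/2.860070=-5.040681

0: u=-5.913387 w=-5.040681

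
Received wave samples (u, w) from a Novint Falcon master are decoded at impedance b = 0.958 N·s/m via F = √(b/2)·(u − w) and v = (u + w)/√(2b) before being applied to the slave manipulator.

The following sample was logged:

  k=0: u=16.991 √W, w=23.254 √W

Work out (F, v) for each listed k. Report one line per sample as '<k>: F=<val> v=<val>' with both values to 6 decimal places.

k=0: u−w=-6.263000, u+w=40.245000; √(b/2)=0.692098, √(2b)=1.384197; F=0.692098×(-6.263)=-4.334611, v=40.245000/1.384197=29.074629

0: F=-4.334611 v=29.074629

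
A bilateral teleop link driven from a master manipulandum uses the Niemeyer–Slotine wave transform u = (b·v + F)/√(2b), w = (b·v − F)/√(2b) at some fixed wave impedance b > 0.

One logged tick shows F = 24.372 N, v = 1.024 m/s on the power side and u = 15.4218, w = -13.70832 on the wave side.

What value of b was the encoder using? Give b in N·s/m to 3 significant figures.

u + w = 1.7135;  u + w = √(2b)·v, so √(2b) = 1.7135/1.024 = 1.6733.
b = (√(2b))²/2 = 2.8000/2 = 1.4000.
(Check via u − w = 2F/√(2b): u − w = 29.1301, 2F/√(2b) = 29.1301.)

b = 1.4 N·s/m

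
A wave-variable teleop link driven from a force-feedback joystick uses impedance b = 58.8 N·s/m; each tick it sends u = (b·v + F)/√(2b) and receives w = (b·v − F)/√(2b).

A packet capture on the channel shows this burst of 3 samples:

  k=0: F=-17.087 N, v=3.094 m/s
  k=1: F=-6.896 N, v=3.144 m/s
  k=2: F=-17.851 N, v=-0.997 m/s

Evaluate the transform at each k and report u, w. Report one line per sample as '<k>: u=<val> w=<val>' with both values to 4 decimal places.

0: u=15.2006 w=18.3519
1: u=16.4114 w=17.6832
2: u=-7.0520 w=-3.7598

k=0: b·v=58.8×3.094=181.9272; √(2b)=10.8444; u=(181.9272+(-17.087))/10.8444=15.2006, w=(181.9272−(-17.087))/10.8444=18.3519
k=1: b·v=58.8×3.144=184.8672; √(2b)=10.8444; u=(184.8672+(-6.896))/10.8444=16.4114, w=(184.8672−(-6.896))/10.8444=17.6832
k=2: b·v=58.8×(-0.997)=-58.6236; √(2b)=10.8444; u=(-58.6236+(-17.851))/10.8444=-7.0520, w=(-58.6236−(-17.851))/10.8444=-3.7598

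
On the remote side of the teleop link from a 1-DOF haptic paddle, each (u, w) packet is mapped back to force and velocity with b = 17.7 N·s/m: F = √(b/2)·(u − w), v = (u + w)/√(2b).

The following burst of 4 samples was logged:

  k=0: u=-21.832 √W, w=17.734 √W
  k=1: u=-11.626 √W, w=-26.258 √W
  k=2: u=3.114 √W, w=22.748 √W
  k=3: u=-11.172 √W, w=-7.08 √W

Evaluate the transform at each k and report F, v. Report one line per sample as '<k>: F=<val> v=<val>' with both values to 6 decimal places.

0: F=-117.704694 v=-0.688764
1: F=43.528663 v=-6.367284
2: F=-58.409088 v=4.346708
3: F=-12.173270 v=-3.067671

k=0: u−w=-39.566000, u+w=-4.098000; √(b/2)=2.974895, √(2b)=5.949790; F=2.974895×(-39.566)=-117.704694, v=-4.098000/5.949790=-0.688764
k=1: u−w=14.632000, u+w=-37.884000; √(b/2)=2.974895, √(2b)=5.949790; F=2.974895×14.632=43.528663, v=-37.884000/5.949790=-6.367284
k=2: u−w=-19.634000, u+w=25.862000; √(b/2)=2.974895, √(2b)=5.949790; F=2.974895×(-19.634)=-58.409088, v=25.862000/5.949790=4.346708
k=3: u−w=-4.092000, u+w=-18.252000; √(b/2)=2.974895, √(2b)=5.949790; F=2.974895×(-4.092)=-12.173270, v=-18.252000/5.949790=-3.067671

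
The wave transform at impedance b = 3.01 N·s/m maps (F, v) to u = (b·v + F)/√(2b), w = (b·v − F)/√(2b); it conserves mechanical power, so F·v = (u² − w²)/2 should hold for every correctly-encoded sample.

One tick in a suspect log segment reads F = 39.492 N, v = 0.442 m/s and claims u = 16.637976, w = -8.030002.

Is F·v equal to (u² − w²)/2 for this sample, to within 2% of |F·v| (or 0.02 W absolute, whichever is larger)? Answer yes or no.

no

F·v = 39.492×0.442 = 17.455464 W.
(u² − w²)/2 = (276.822245 − 64.480932)/2 = 106.170657 W.
|Δ| = 88.715193;  2% of max(1, |F·v|) = 0.349109.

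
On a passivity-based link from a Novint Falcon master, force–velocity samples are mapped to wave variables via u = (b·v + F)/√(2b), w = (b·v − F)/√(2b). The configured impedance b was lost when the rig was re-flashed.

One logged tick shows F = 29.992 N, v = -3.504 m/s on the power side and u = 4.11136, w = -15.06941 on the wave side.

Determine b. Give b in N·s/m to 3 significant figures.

u + w = -10.95805;  u + w = √(2b)·v, so √(2b) = -10.95805/(-3.504) = 3.12730.
b = (√(2b))²/2 = 9.77999/2 = 4.88999.
(Check via u − w = 2F/√(2b): u − w = 19.18077, 2F/√(2b) = 19.18078.)

b = 4.89 N·s/m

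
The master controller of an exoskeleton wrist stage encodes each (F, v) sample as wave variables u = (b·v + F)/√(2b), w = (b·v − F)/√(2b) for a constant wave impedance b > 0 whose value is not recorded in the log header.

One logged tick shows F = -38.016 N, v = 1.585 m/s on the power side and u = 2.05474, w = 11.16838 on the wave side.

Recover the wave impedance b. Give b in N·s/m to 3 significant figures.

b = 34.8 N·s/m

u + w = 13.22312;  u + w = √(2b)·v, so √(2b) = 13.22312/1.585 = 8.34266.
b = (√(2b))²/2 = 69.60002/2 = 34.80001.
(Check via u − w = 2F/√(2b): u − w = -9.11364, 2F/√(2b) = -9.11364.)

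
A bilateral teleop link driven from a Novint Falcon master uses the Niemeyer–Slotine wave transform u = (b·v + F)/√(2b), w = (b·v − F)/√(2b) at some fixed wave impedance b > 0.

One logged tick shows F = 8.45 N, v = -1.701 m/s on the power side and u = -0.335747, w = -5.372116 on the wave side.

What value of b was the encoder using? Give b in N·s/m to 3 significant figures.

b = 5.63 N·s/m

u + w = -5.707863;  u + w = √(2b)·v, so √(2b) = -5.707863/(-1.701) = 3.355593.
b = (√(2b))²/2 = 11.260002/2 = 5.630001.
(Check via u − w = 2F/√(2b): u − w = 5.036369, 2F/√(2b) = 5.036368.)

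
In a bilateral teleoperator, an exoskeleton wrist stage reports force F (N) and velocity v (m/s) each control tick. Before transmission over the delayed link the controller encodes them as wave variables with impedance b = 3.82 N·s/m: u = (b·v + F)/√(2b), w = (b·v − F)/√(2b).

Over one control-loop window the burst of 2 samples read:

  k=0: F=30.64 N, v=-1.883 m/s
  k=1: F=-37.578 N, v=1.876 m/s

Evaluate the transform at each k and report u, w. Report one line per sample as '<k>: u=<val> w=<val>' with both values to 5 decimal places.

0: u=8.48281 w=-13.68752
1: u=-11.00256 w=16.18793

k=0: b·v=3.82×(-1.883)=-7.19306; √(2b)=2.76405; u=(-7.19306+30.64)/2.76405=8.48281, w=(-7.19306−30.64)/2.76405=-13.68752
k=1: b·v=3.82×1.876=7.16632; √(2b)=2.76405; u=(7.16632+(-37.578))/2.76405=-11.00256, w=(7.16632−(-37.578))/2.76405=16.18793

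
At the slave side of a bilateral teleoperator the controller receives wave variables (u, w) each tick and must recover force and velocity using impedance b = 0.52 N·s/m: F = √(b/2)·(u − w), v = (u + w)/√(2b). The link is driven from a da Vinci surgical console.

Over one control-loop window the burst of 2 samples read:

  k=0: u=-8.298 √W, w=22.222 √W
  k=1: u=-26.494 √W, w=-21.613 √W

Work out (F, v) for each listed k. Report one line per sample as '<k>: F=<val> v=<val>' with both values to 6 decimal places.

0: F=-15.562208 v=13.653605
1: F=-2.488831 v=-47.172795

k=0: u−w=-30.520000, u+w=13.924000; √(b/2)=0.509902, √(2b)=1.019804; F=0.509902×(-30.52)=-15.562208, v=13.924000/1.019804=13.653605
k=1: u−w=-4.881000, u+w=-48.107000; √(b/2)=0.509902, √(2b)=1.019804; F=0.509902×(-4.881)=-2.488831, v=-48.107000/1.019804=-47.172795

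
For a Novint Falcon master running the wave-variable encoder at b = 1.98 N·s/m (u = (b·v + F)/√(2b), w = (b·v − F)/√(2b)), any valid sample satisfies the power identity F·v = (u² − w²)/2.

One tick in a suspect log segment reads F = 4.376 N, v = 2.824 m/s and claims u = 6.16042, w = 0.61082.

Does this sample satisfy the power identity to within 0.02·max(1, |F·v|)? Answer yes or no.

F·v = 4.376×2.824 = 12.3578 W.
(u² − w²)/2 = (37.9508 − 0.3731)/2 = 18.7888 W.
|Δ| = 6.4310;  2% of max(1, |F·v|) = 0.2472.

no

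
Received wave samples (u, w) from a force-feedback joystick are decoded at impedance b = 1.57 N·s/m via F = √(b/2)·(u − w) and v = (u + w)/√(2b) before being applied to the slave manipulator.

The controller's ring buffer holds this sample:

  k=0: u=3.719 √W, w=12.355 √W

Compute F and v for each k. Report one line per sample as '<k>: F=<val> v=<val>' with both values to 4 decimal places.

k=0: u−w=-8.6360, u+w=16.0740; √(b/2)=0.8860, √(2b)=1.7720; F=0.8860×(-8.636)=-7.6515, v=16.0740/1.7720=9.0711

0: F=-7.6515 v=9.0711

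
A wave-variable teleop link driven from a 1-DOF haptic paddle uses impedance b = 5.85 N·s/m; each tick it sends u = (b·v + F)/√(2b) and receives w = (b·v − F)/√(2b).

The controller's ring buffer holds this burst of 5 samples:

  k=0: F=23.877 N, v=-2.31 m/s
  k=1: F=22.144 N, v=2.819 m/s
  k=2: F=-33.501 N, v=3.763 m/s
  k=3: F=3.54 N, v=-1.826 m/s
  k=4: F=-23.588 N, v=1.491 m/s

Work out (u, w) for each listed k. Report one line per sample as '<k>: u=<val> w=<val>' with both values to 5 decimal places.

0: u=3.02980 w=-10.93121
1: u=11.29509 w=-1.65263
2: u=-3.35839 w=16.22983
3: u=-2.08801 w=-4.15787
4: u=-4.34601 w=9.44602

k=0: b·v=5.85×(-2.31)=-13.51350; √(2b)=3.42053; u=(-13.51350+23.877)/3.42053=3.02980, w=(-13.51350−23.877)/3.42053=-10.93121
k=1: b·v=5.85×2.819=16.49115; √(2b)=3.42053; u=(16.49115+22.144)/3.42053=11.29509, w=(16.49115−22.144)/3.42053=-1.65263
k=2: b·v=5.85×3.763=22.01355; √(2b)=3.42053; u=(22.01355+(-33.501))/3.42053=-3.35839, w=(22.01355−(-33.501))/3.42053=16.22983
k=3: b·v=5.85×(-1.826)=-10.68210; √(2b)=3.42053; u=(-10.68210+3.54)/3.42053=-2.08801, w=(-10.68210−3.54)/3.42053=-4.15787
k=4: b·v=5.85×1.491=8.72235; √(2b)=3.42053; u=(8.72235+(-23.588))/3.42053=-4.34601, w=(8.72235−(-23.588))/3.42053=9.44602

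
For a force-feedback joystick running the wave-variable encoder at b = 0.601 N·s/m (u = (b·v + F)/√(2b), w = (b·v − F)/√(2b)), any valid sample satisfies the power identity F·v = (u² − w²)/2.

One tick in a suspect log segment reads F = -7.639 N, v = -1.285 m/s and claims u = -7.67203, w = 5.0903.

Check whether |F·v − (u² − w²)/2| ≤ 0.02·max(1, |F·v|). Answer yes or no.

no

F·v = (-7.639)×(-1.285) = 9.81611 W.
(u² − w²)/2 = (58.86004 − 25.91115)/2 = 16.47445 W.
|Δ| = 6.65833;  2% of max(1, |F·v|) = 0.19632.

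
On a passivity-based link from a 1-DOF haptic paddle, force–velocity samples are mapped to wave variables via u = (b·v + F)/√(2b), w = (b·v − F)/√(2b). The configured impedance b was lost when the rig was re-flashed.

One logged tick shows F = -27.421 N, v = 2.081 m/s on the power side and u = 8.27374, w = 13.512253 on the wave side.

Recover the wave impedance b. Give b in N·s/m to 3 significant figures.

b = 54.8 N·s/m

u + w = 21.785993;  u + w = √(2b)·v, so √(2b) = 21.785993/2.081 = 10.469002.
b = (√(2b))²/2 = 109.600001/2 = 54.800001.
(Check via u − w = 2F/√(2b): u − w = -5.238513, 2F/√(2b) = -5.238513.)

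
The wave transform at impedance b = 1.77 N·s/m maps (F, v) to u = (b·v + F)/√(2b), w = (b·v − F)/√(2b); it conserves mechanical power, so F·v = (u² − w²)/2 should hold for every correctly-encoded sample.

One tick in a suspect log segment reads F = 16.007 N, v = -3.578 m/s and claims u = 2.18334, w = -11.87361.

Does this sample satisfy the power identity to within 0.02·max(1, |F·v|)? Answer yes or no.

no

F·v = 16.007×(-3.578) = -57.27305 W.
(u² − w²)/2 = (4.76697 − 140.98261)/2 = -68.10782 W.
|Δ| = 10.83477;  2% of max(1, |F·v|) = 1.14546.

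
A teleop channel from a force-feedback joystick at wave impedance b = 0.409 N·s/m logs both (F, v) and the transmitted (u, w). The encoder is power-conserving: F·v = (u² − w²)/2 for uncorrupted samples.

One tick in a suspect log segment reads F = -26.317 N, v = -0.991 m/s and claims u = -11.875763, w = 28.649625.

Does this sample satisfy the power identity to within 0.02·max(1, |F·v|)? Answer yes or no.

no

F·v = (-26.317)×(-0.991) = 26.080147 W.
(u² − w²)/2 = (141.033747 − 820.801013)/2 = -339.883633 W.
|Δ| = 365.963780;  2% of max(1, |F·v|) = 0.521603.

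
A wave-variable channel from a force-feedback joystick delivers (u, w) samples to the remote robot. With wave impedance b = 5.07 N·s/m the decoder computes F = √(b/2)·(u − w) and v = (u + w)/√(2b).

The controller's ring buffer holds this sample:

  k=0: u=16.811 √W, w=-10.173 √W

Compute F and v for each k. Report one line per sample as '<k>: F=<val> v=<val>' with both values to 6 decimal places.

k=0: u−w=26.984000, u+w=6.638000; √(b/2)=1.592168, √(2b)=3.184337; F=1.592168×26.984=42.963070, v=6.638000/3.184337=2.084579

0: F=42.963070 v=2.084579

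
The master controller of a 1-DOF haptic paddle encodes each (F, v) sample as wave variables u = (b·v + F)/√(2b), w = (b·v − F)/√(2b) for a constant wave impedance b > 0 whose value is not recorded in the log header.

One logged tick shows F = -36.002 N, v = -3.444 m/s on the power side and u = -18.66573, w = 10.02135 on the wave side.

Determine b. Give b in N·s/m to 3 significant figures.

u + w = -8.6444;  u + w = √(2b)·v, so √(2b) = -8.6444/(-3.444) = 2.5100.
b = (√(2b))²/2 = 6.3000/2 = 3.1500.
(Check via u − w = 2F/√(2b): u − w = -28.6871, 2F/√(2b) = -28.6871.)

b = 3.15 N·s/m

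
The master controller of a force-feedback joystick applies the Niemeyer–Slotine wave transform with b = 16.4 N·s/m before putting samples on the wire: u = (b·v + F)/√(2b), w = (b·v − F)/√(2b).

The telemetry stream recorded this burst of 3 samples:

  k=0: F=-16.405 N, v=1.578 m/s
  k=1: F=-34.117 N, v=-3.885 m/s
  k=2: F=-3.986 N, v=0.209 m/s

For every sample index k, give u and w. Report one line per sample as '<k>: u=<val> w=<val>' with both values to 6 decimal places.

k=0: b·v=16.4×1.578=25.879200; √(2b)=5.727128; u=(25.879200+(-16.405))/5.727128=1.654267, w=(25.879200−(-16.405))/5.727128=7.383142
k=1: b·v=16.4×(-3.885)=-63.714000; √(2b)=5.727128; u=(-63.714000+(-34.117))/5.727128=-17.082034, w=(-63.714000−(-34.117))/5.727128=-5.167860
k=2: b·v=16.4×0.209=3.427600; √(2b)=5.727128; u=(3.427600+(-3.986))/5.727128=-0.097501, w=(3.427600−(-3.986))/5.727128=1.294471

0: u=1.654267 w=7.383142
1: u=-17.082034 w=-5.167860
2: u=-0.097501 w=1.294471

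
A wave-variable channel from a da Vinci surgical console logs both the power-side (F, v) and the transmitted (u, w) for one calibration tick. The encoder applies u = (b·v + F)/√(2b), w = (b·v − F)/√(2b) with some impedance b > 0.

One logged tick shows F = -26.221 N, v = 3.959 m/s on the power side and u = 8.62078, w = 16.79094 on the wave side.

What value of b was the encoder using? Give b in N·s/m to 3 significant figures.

b = 20.6 N·s/m

u + w = 25.4117;  u + w = √(2b)·v, so √(2b) = 25.4117/3.959 = 6.4187.
b = (√(2b))²/2 = 41.2000/2 = 20.6000.
(Check via u − w = 2F/√(2b): u − w = -8.1702, 2F/√(2b) = -8.1702.)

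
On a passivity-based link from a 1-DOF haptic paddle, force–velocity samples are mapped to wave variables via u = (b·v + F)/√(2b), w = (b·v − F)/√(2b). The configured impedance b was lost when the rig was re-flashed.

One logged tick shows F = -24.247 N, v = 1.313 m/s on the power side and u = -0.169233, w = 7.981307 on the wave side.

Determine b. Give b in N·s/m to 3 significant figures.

b = 17.7 N·s/m

u + w = 7.812074;  u + w = √(2b)·v, so √(2b) = 7.812074/1.313 = 5.949790.
b = (√(2b))²/2 = 35.399999/2 = 17.699999.
(Check via u − w = 2F/√(2b): u − w = -8.150540, 2F/√(2b) = -8.150540.)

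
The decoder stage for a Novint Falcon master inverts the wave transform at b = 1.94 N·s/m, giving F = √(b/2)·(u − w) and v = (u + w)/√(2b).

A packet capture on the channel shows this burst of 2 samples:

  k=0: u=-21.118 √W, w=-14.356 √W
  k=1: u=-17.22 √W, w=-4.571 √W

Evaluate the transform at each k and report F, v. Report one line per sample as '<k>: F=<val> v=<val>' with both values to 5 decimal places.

k=0: u−w=-6.76200, u+w=-35.47400; √(b/2)=0.98489, √(2b)=1.96977; F=0.98489×(-6.762)=-6.65980, v=-35.47400/1.96977=-18.00919
k=1: u−w=-12.64900, u+w=-21.79100; √(b/2)=0.98489, √(2b)=1.96977; F=0.98489×(-12.649)=-12.45782, v=-21.79100/1.96977=-11.06270

0: F=-6.65980 v=-18.00919
1: F=-12.45782 v=-11.06270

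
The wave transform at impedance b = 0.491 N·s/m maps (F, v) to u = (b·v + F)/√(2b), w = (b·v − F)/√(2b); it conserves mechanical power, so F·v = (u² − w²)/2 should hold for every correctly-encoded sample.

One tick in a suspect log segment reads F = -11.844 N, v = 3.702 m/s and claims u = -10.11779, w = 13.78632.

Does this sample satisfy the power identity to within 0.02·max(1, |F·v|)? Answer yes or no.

yes

F·v = (-11.844)×3.702 = -43.84649 W.
(u² − w²)/2 = (102.36967 − 190.06262)/2 = -43.84647 W.
|Δ| = 0.00002;  2% of max(1, |F·v|) = 0.87693.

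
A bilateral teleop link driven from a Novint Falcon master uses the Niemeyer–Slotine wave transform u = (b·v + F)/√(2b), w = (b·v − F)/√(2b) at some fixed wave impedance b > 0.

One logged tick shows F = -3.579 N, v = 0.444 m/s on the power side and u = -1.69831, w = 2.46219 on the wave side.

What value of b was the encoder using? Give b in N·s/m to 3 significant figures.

u + w = 0.76388;  u + w = √(2b)·v, so √(2b) = 0.76388/0.444 = 1.72045.
b = (√(2b))²/2 = 2.95995/2 = 1.47997.
(Check via u − w = 2F/√(2b): u − w = -4.16050, 2F/√(2b) = -4.16054.)

b = 1.48 N·s/m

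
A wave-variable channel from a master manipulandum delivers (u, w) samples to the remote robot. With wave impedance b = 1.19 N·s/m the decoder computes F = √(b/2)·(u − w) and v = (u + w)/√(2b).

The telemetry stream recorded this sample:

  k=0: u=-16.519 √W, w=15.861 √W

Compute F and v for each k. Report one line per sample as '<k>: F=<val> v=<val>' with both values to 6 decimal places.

0: F=-24.976716 v=-0.426518

k=0: u−w=-32.380000, u+w=-0.658000; √(b/2)=0.771362, √(2b)=1.542725; F=0.771362×(-32.38)=-24.976716, v=-0.658000/1.542725=-0.426518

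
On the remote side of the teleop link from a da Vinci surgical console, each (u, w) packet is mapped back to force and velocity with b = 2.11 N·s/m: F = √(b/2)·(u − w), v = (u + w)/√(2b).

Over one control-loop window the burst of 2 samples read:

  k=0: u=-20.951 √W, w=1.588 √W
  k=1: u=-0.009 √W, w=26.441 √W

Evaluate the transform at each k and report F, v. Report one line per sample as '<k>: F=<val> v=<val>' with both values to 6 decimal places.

k=0: u−w=-22.539000, u+w=-19.363000; √(b/2)=1.027132, √(2b)=2.054264; F=1.027132×(-22.539)=-23.150527, v=-19.363000/2.054264=-9.425761
k=1: u−w=-26.450000, u+w=26.432000; √(b/2)=1.027132, √(2b)=2.054264; F=1.027132×(-26.45)=-27.167640, v=26.432000/2.054264=12.866896

0: F=-23.150527 v=-9.425761
1: F=-27.167640 v=12.866896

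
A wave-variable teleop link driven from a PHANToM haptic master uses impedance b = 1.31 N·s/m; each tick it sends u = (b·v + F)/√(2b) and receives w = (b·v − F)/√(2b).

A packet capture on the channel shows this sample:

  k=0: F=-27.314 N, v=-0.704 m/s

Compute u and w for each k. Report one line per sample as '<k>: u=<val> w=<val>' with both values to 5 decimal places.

k=0: b·v=1.31×(-0.704)=-0.92224; √(2b)=1.61864; u=(-0.92224+(-27.314))/1.61864=-17.44441, w=(-0.92224−(-27.314))/1.61864=16.30488

0: u=-17.44441 w=16.30488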